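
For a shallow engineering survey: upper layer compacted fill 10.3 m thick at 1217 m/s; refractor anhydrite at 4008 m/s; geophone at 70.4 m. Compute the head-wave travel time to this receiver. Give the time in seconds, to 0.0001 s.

θ_c = arcsin(V₁/V₂) = arcsin(1217/4008) = 17.68°, cos θ_c = 0.9528.
Intercept time tᵢ = 2h cos θ_c / V₁ = 2·10.3·0.9528/1217 = 0.01613 s.
t = x/V₂ + tᵢ = 70.4/4008 + 0.01613 = 0.03369 s.

0.0337 s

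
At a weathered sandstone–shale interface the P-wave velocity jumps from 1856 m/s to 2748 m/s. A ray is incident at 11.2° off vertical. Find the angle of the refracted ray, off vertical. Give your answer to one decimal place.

16.7°

sin θ₁/V₁ = sin θ₂/V₂ ⇒ sin θ₂ = 2748·sin 11.2°/1856 = 2748·0.1942/1856 = 0.2876.
θ₂ = sin⁻¹(0.2876) = 16.71° (from vertical).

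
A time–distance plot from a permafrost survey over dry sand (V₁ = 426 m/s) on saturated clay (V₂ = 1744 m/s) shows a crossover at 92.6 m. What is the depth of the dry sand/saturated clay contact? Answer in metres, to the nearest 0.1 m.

36.1 m

h = (x_cross/2)·√((V₂−V₁)/(V₂+V₁)).
(V₂−V₁)/(V₂+V₁) = (1744−426)/(1744+426) = 0.6074; √ = 0.7793.
h = (92.6/2)·0.7793 = 36.08 m.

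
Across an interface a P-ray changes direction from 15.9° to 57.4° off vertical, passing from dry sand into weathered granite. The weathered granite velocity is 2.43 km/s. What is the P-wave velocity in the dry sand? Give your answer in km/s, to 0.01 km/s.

0.79 km/s

sin 15.9° = 0.2740; sin 57.4° = 0.8425.
V₁ = V₂·(sin θ₁/sin θ₂) = 2.43·(0.2740/0.8425) = 0.79 km/s.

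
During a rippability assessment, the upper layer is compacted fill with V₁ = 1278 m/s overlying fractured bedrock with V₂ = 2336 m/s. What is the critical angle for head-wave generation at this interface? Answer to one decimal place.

Critical incidence: sin θ_c = V₁/V₂ = 1278/2336 = 0.5471.
θ_c = arcsin 0.5471 = 33.17°.

33.2°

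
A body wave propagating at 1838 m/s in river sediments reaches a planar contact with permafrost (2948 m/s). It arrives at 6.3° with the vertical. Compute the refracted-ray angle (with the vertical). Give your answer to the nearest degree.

10°

sin θ₁/V₁ = sin θ₂/V₂ ⇒ sin θ₂ = 2948·sin 6.3°/1838 = 2948·0.1097/1838 = 0.1760.
θ₂ = sin⁻¹(0.1760) = 10.14° (from vertical).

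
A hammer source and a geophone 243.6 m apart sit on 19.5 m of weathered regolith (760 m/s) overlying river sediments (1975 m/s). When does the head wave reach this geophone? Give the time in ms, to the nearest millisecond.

171 ms

θ_c = arcsin(V₁/V₂) = arcsin(760/1975) = 22.63°, cos θ_c = 0.9230.
Intercept time tᵢ = 2h cos θ_c / V₁ = 2·19.5·0.9230/760 = 0.04736 s.
t = x/V₂ + tᵢ = 243.6/1975 + 0.04736 = 0.17071 s.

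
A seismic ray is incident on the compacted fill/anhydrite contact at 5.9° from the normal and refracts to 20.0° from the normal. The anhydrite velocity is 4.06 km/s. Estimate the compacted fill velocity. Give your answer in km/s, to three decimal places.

1.220 km/s

sin 5.9° = 0.1028; sin 20.0° = 0.3420.
V₁ = V₂·(sin θ₁/sin θ₂) = 4.06·(0.1028/0.3420) = 1.220 km/s.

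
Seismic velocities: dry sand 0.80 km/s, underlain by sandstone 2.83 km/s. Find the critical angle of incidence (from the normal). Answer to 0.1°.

16.4°

Critical incidence: sin θ_c = V₁/V₂ = 0.80/2.83 = 0.2827.
θ_c = arcsin 0.2827 = 16.42°.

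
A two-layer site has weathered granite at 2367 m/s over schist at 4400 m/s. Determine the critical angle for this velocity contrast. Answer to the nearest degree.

At critical incidence the refracted ray runs along the interface (θ₂ = 90°), so sin θ_c = V₁/V₂.
θ_c = arcsin(2367/4400) = arcsin 0.5380 = 32.54°.

33°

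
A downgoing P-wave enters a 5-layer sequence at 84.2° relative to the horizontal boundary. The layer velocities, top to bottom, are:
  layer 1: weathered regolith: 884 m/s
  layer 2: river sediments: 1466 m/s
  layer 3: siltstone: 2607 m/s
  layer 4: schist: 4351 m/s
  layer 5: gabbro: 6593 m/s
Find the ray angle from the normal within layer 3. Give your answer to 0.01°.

From the normal: θ₁ = 90° − 84.2° = 5.8°.
Ray parameter p = sin 5.8° / 884 = 1.1432e-04 s/m.
sin θ_3 = p·V_3 = 1.1432e-04 × 2607 = 0.2980.
θ_3 = 17.34° from the vertical.

17.34°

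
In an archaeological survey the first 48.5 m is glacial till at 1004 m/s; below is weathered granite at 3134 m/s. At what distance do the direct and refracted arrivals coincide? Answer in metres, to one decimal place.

θ_c = arcsin(1004/3134) = 18.68°, so cos θ_c = 0.9473 and tᵢ = 2h cos θ_c/V₁ = 0.0915 s.
At crossover x/V₁ = x/V₂ + tᵢ ⇒ x = tᵢ/(1/V₁ − 1/V₂) = 0.09152/(9.9602e-04 − 3.1908e-04) = 135.20 m.

135.2 m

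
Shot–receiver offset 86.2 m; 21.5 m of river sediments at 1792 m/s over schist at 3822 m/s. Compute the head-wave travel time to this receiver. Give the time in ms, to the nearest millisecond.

t = x/V₂ + 2h·√(V₂²−V₁²)/(V₁V₂).
√(V₂²−V₁²) = √(3822²−1792²) = 3375.9 m/s; delay term = 2·21.5·3375.9/(1792·3822) = 0.02119 s.
t = 86.2/3822 + 0.02119 = 0.04375 s.

44 ms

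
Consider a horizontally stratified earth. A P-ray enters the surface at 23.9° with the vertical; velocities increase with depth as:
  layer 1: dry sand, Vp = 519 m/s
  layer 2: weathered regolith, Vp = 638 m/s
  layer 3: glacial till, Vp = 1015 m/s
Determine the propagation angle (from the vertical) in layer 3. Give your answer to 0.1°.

52.4°

Snell's law across each interface conserves sin θ / V, so sin θ_3 = V_3·sin θ₁/V₁.
sin θ_3 = 1015 × sin 23.9° / 519 = 0.7923.
θ_3 = 52.40° from the vertical.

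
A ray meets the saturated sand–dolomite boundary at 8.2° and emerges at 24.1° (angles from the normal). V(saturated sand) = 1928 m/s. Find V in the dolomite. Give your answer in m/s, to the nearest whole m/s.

sin 8.2° = 0.1426; sin 24.1° = 0.4083.
V₂ = V₁·(sin θ₂/sin θ₁) = 1928·(0.4083/0.1426) = 5519.65 m/s.

5520 m/s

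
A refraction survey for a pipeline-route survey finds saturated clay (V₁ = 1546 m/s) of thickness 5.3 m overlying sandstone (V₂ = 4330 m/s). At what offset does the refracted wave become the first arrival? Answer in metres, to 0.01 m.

θ_c = arcsin(1546/4330) = 20.92°, so cos θ_c = 0.9341 and tᵢ = 2h cos θ_c/V₁ = 0.0064 s.
At crossover x/V₁ = x/V₂ + tᵢ ⇒ x = tᵢ/(1/V₁ − 1/V₂) = 0.00640/(6.4683e-04 − 2.3095e-04) = 15.40 m.

15.40 m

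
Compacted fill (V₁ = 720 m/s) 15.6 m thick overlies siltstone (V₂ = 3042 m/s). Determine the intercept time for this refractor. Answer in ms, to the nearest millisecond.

tᵢ = 2h·√(V₂²−V₁²)/(V₁V₂).
√(V₂²−V₁²) = √(3042²−720²) = 2955.6 m/s.
tᵢ = 2·15.6·2955.6/(720·3042) = 0.04210 s.

42 ms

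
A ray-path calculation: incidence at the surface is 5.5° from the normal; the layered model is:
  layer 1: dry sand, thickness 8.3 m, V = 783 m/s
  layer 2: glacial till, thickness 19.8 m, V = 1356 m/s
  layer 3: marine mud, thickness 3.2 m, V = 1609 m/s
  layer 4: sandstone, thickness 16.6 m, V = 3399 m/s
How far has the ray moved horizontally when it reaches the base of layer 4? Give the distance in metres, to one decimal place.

12.4 m

Apply Snell's law at each interface; in layer i the horizontal offset is hᵢ·tan θᵢ.
Layer 1: θ = 5.50°; offset = 8.3·tan 5.50° = 0.799 m.
Layer 2: sin θ = 1356·sin 5.5°/783 = 0.1660, θ = 9.55°; offset = 19.8·tan 9.55° = 3.333 m.
Layer 3: sin θ = 1609·sin 5.5°/783 = 0.1970, θ = 11.36°; offset = 3.2·tan 11.36° = 0.643 m.
Layer 4: sin θ = 3399·sin 5.5°/783 = 0.4161, θ = 24.59°; offset = 16.6·tan 24.59° = 7.595 m.
Summing the layer offsets gives 12.370 m.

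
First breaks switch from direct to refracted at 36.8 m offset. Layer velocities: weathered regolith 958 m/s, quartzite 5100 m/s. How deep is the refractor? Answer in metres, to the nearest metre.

15 m

h = (x_cross/2)·√((V₂−V₁)/(V₂+V₁)).
(V₂−V₁)/(V₂+V₁) = (5100−958)/(5100+958) = 0.6837; √ = 0.8269.
h = (36.8/2)·0.8269 = 15.21 m.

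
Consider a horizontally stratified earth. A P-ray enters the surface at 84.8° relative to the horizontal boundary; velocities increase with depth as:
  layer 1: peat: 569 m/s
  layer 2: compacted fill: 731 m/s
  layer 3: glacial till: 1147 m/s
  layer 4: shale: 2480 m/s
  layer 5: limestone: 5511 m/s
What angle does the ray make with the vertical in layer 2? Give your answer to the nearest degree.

From the normal: θ₁ = 90° − 84.8° = 5.2°.
Ray parameter p = sin 5.2° / 569 = 1.5928e-04 s/m.
sin θ_2 = p·V_2 = 1.5928e-04 × 731 = 0.1164.
θ_2 = arcsin 0.1164 = 6.69°.

7°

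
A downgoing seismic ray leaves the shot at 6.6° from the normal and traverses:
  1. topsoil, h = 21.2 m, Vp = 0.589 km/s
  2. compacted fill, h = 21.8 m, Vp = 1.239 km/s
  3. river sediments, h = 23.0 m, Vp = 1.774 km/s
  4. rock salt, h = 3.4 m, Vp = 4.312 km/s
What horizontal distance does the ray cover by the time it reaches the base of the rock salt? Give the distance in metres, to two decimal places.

Ray parameter p = sin 6.6° / 0.589 km/s = 1.9514e-01 s/km.
Layer 1: θ = 6.60°; offset = 21.2·tan 6.60° = 2.4529 m.
Layer 2: sin θ = p·1.239 = 0.2418 → θ = 13.99°; offset = 21.8·tan 13.99° = 5.4319 m.
Layer 3: sin θ = p·1.774 = 0.3462 → θ = 20.25°; offset = 23.0·tan 20.25° = 8.4868 m.
Layer 4: sin θ = p·4.312 = 0.8414 → θ = 57.29°; offset = 3.4·tan 57.29° = 5.2945 m.
Summing the layer offsets gives 21.6662 m.

21.67 m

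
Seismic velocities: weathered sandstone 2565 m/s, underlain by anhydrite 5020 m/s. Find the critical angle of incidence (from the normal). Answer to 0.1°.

30.7°

Critical incidence: sin θ_c = V₁/V₂ = 2565/5020 = 0.5110.
θ_c = arcsin 0.5110 = 30.73°.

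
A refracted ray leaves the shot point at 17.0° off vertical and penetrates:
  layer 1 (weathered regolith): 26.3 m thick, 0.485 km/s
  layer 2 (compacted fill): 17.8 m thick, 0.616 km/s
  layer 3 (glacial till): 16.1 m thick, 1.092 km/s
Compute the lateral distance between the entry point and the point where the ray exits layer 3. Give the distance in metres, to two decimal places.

29.24 m

Apply Snell's law at each interface; in layer i the horizontal offset is hᵢ·tan θᵢ.
Layer 1: θ = 17.00°; offset = 26.3·tan 17.00° = 8.0407 m.
Layer 2: sin θ = 0.616·sin 17.0°/0.485 = 0.3713, θ = 21.80°; offset = 17.8·tan 21.80° = 7.1189 m.
Layer 3: sin θ = 1.092·sin 17.0°/0.485 = 0.6583, θ = 41.17°; offset = 16.1·tan 41.17° = 14.0793 m.
Total horizontal offset = 29.2390 m.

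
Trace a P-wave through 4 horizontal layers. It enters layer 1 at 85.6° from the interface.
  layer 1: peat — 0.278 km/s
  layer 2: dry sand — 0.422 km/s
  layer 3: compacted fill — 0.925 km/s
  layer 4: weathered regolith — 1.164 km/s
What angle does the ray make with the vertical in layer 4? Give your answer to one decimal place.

From the normal: θ₁ = 90° − 85.6° = 4.4°.
Snell's law across each interface conserves sin θ / V, so sin θ_4 = V_4·sin θ₁/V₁.
sin θ_4 = 1.164 × sin 4.4° / 0.278 = 0.3212.
θ_4 = 18.74° from the vertical.

18.7°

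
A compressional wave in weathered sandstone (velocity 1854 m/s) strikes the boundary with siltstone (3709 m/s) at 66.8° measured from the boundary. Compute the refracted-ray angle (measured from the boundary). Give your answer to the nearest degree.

38°

Convert to the normal: θ₁ = 90° − 66.8° = 23.2°.
sin θ₁/V₁ = sin θ₂/V₂ ⇒ sin θ₂ = 3709·sin 23.2°/1854 = 3709·0.3939/1854 = 0.7881.
θ₂ = arcsin 0.7881 = 52.01° from the normal.
From the interface: 90° − 52.01° = 37.99°.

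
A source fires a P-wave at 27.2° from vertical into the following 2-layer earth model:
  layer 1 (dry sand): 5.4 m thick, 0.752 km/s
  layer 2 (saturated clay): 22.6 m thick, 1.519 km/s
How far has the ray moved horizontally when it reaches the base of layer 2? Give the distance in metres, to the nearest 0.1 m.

57.1 m

Apply Snell's law at each interface; in layer i the horizontal offset is hᵢ·tan θᵢ.
Layer 1: θ = 27.20°; offset = 5.4·tan 27.20° = 2.775 m.
Layer 2: sin θ = 1.519·sin 27.2°/0.752 = 0.9233, θ = 67.42°; offset = 22.6·tan 67.42° = 54.334 m.
Total horizontal offset = 57.109 m.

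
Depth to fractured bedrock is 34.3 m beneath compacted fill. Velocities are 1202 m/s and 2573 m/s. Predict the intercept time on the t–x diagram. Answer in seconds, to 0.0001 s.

0.0505 s

θ_c = arcsin(V₁/V₂) = arcsin(1202/2573) = 27.85°; cos θ_c = 0.8842.
tᵢ = 2h·cos θ_c / V₁ = 2·34.3·0.8842 / 1202 = 0.05046 s.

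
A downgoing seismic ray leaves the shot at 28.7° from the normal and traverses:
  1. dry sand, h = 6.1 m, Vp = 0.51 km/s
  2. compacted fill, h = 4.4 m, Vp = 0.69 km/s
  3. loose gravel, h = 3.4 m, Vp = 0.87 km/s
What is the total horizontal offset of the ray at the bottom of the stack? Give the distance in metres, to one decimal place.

Apply Snell's law at each interface; in layer i the horizontal offset is hᵢ·tan θᵢ.
Layer 1: θ = 28.70°; offset = 6.1·tan 28.70° = 3.340 m.
Layer 2: sin θ = 0.69·sin 28.7°/0.51 = 0.6497, θ = 40.52°; offset = 4.4·tan 40.52° = 3.761 m.
Layer 3: sin θ = 0.87·sin 28.7°/0.51 = 0.8192, θ = 55.01°; offset = 3.4·tan 55.01° = 4.857 m.
Total horizontal offset = 11.957 m.

12.0 m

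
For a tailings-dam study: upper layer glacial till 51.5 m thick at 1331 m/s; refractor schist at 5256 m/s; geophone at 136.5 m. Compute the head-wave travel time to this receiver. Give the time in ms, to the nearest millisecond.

t = x/V₂ + 2h·√(V₂²−V₁²)/(V₁V₂).
√(V₂²−V₁²) = √(5256²−1331²) = 5084.7 m/s; delay term = 2·51.5·5084.7/(1331·5256) = 0.07486 s.
t = 136.5/5256 + 0.07486 = 0.10083 s.

101 ms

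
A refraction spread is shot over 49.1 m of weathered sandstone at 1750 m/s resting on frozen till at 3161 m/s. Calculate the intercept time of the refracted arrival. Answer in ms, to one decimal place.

46.7 ms

θ_c = arcsin(V₁/V₂) = arcsin(1750/3161) = 33.62°; cos θ_c = 0.8328.
tᵢ = 2h·cos θ_c / V₁ = 2·49.1·0.8328 / 1750 = 0.04673 s.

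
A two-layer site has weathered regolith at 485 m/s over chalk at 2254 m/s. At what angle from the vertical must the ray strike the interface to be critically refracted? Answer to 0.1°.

Critical incidence: sin θ_c = V₁/V₂ = 485/2254 = 0.2152.
θ_c = arcsin 0.2152 = 12.43°.

12.4°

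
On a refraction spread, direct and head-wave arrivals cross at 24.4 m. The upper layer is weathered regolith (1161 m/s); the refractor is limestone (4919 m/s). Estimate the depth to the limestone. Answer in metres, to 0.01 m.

9.59 m

x_cross = 2h·√((V₂+V₁)/(V₂−V₁)) → h = x_cross / (2·√((V₂+V₁)/(V₂−V₁))).
√((V₂+V₁)/(V₂−V₁)) = √((4919+1161)/(4919−1161)) = 1.2720.
h = 24.4 / (2·1.2720) = 9.59 m.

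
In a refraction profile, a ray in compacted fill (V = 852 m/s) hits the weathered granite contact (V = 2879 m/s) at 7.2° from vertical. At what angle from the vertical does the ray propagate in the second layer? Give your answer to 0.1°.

25.1°

Snell's law: sin θ₂ = (V₂/V₁)·sin θ₁ = (2879/852)·sin 7.2° = 0.4235.
θ₂ = arcsin 0.4235 = 25.06° from the normal.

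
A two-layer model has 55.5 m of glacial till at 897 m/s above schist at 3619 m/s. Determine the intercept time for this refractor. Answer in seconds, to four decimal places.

θ_c = arcsin(V₁/V₂) = arcsin(897/3619) = 14.35°; cos θ_c = 0.9688.
tᵢ = 2h·cos θ_c / V₁ = 2·55.5·0.9688 / 897 = 0.11988 s.

0.1199 s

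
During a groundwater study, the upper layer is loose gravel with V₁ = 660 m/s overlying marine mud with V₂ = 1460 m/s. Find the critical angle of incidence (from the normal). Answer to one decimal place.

26.9°

Critical incidence: sin θ_c = V₁/V₂ = 660/1460 = 0.4521.
θ_c = arcsin 0.4521 = 26.88°.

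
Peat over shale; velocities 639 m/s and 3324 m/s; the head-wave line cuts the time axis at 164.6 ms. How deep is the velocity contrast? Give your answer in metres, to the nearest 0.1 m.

θ_c = arcsin(639/3324) = 11.08°; cos θ_c = 0.9813.
tᵢ = 2h cos θ_c/V₁ ⇒ h = tᵢ·V₁/(2 cos θ_c) = 0.1646·639/(2·0.9813) = 53.59 m.

53.6 m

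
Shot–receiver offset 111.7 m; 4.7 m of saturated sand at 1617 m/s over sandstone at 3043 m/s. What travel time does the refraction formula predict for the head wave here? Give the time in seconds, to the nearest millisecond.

0.042 s

t = x/V₂ + 2h·√(V₂²−V₁²)/(V₁V₂).
√(V₂²−V₁²) = √(3043²−1617²) = 2577.8 m/s; delay term = 2·4.7·2577.8/(1617·3043) = 0.00492 s.
t = 111.7/3043 + 0.00492 = 0.04163 s.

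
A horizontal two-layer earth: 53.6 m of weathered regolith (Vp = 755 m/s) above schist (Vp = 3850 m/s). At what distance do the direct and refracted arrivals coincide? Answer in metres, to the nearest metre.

x_cross = 2h·√((V₂+V₁)/(V₂−V₁)).
(V₂+V₁)/(V₂−V₁) = (3850+755)/(3850−755) = 1.4879; √ = 1.2198.
x_cross = 2·53.6·1.2198 = 130.76 m.

131 m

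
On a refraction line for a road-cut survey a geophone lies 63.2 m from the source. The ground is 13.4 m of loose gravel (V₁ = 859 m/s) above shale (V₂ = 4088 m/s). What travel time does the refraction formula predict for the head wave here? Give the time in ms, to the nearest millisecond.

46 ms

t = x/V₂ + 2h·√(V₂²−V₁²)/(V₁V₂).
√(V₂²−V₁²) = √(4088²−859²) = 3996.7 m/s; delay term = 2·13.4·3996.7/(859·4088) = 0.03050 s.
t = 63.2/4088 + 0.03050 = 0.04596 s.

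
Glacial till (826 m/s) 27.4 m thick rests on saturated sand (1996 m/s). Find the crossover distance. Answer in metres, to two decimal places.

85.11 m

x_cross = 2h·√((V₂+V₁)/(V₂−V₁)).
(V₂+V₁)/(V₂−V₁) = (1996+826)/(1996−826) = 2.4120; √ = 1.5531.
x_cross = 2·27.4·1.5531 = 85.11 m.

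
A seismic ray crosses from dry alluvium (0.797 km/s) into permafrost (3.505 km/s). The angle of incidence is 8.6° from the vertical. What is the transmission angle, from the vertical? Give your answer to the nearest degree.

41°

Snell's law: sin θ₂ = (V₂/V₁)·sin θ₁ = (3.505/0.797)·sin 8.6° = 0.6576.
θ₂ = sin⁻¹(0.6576) = 41.12° (from vertical).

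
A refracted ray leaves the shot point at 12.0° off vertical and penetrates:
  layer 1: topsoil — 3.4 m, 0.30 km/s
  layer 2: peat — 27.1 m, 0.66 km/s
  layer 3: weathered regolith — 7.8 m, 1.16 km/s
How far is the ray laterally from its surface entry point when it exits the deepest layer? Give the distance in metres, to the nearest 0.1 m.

Apply Snell's law at each interface; in layer i the horizontal offset is hᵢ·tan θᵢ.
Layer 1: θ = 12.00°; offset = 3.4·tan 12.00° = 0.723 m.
Layer 2: sin θ = 0.66·sin 12.0°/0.30 = 0.4574, θ = 27.22°; offset = 27.1·tan 27.22° = 13.939 m.
Layer 3: sin θ = 1.16·sin 12.0°/0.30 = 0.8039, θ = 53.51°; offset = 7.8·tan 53.51° = 10.544 m.
Total horizontal offset = 25.206 m.

25.2 m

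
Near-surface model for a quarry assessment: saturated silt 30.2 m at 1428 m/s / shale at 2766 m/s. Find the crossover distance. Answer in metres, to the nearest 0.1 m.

θ_c = arcsin(1428/2766) = 31.08°, so cos θ_c = 0.8564 and tᵢ = 2h cos θ_c/V₁ = 0.0362 s.
At crossover x/V₁ = x/V₂ + tᵢ ⇒ x = tᵢ/(1/V₁ − 1/V₂) = 0.03622/(7.0028e-04 − 3.6153e-04) = 106.94 m.

106.9 m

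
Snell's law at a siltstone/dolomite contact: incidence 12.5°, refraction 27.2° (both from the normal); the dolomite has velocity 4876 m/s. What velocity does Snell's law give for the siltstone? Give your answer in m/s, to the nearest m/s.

Snell's law: sin 12.5°/V₁ = sin 27.2°/V₂.
V₁ = V₂·sin 12.5°/sin 27.2° = 4876 × 0.4735 = 2308.83 m/s.

2309 m/s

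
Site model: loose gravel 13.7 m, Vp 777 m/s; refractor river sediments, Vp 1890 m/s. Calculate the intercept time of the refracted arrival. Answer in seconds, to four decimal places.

0.0321 s

θ_c = arcsin(V₁/V₂) = arcsin(777/1890) = 24.27°; cos θ_c = 0.9116.
tᵢ = 2h·cos θ_c / V₁ = 2·13.7·0.9116 / 777 = 0.03215 s.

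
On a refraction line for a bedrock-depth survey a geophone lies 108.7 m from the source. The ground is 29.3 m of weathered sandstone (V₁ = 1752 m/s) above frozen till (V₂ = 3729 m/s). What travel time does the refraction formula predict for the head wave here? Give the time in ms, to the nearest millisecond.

59 ms

t = x/V₂ + 2h·√(V₂²−V₁²)/(V₁V₂).
√(V₂²−V₁²) = √(3729²−1752²) = 3291.8 m/s; delay term = 2·29.3·3291.8/(1752·3729) = 0.02953 s.
t = 108.7/3729 + 0.02953 = 0.05868 s.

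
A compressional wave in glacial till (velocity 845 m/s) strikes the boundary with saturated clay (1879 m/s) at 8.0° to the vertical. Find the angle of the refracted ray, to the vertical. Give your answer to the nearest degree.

Snell's law: sin θ₂ = (V₂/V₁)·sin θ₁ = (1879/845)·sin 8.0° = 0.3095.
θ₂ = arcsin 0.3095 = 18.03° from the normal.

18°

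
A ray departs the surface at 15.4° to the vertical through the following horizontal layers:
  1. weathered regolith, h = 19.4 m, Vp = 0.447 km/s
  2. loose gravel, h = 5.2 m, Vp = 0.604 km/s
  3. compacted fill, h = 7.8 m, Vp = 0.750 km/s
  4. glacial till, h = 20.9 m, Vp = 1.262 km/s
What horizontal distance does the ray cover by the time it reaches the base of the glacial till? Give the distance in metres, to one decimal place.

34.9 m

Apply Snell's law at each interface; in layer i the horizontal offset is hᵢ·tan θᵢ.
Layer 1: θ = 15.40°; offset = 19.4·tan 15.40° = 5.344 m.
Layer 2: sin θ = 0.604·sin 15.4°/0.447 = 0.3588, θ = 21.03°; offset = 5.2·tan 21.03° = 1.999 m.
Layer 3: sin θ = 0.750·sin 15.4°/0.447 = 0.4456, θ = 26.46°; offset = 7.8·tan 26.46° = 3.882 m.
Layer 4: sin θ = 1.262·sin 15.4°/0.447 = 0.7497, θ = 48.57°; offset = 20.9·tan 48.57° = 23.679 m.
Total horizontal offset = 34.904 m.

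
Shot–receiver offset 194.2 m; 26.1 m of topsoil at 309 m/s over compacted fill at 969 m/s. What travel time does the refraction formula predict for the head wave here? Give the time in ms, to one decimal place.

360.5 ms

θ_c = arcsin(V₁/V₂) = arcsin(309/969) = 18.60°, cos θ_c = 0.9478.
Intercept time tᵢ = 2h cos θ_c / V₁ = 2·26.1·0.9478/309 = 0.16011 s.
t = x/V₂ + tᵢ = 194.2/969 + 0.16011 = 0.36053 s.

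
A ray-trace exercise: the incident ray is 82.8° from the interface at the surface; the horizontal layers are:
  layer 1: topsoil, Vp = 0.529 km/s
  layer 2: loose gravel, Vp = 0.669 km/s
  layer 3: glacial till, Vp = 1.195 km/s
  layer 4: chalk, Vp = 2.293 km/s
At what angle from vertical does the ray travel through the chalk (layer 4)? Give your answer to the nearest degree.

33°

From the normal: θ₁ = 90° − 82.8° = 7.2°.
Ray parameter p = sin 7.2° / 0.529 = 2.3692e-01 s/km.
sin θ_4 = p·V_4 = 2.3692e-01 × 2.293 = 0.5433.
θ_4 = 32.91° from the vertical.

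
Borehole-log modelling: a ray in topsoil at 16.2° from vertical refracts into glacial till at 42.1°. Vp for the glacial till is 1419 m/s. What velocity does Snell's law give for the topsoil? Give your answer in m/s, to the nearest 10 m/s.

Snell's law: sin 16.2°/V₁ = sin 42.1°/V₂.
V₁ = V₂·sin 16.2°/sin 42.1° = 1419 × 0.4161 = 590.50 m/s.

590 m/s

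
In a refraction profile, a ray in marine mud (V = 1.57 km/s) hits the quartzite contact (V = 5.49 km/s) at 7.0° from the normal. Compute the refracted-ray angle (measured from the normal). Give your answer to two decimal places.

25.22°

sin θ₁/V₁ = sin θ₂/V₂ ⇒ sin θ₂ = 5.49·sin 7.0°/1.57 = 5.49·0.1219/1.57 = 0.4262.
θ₂ = arcsin 0.4262 = 25.22° from the normal.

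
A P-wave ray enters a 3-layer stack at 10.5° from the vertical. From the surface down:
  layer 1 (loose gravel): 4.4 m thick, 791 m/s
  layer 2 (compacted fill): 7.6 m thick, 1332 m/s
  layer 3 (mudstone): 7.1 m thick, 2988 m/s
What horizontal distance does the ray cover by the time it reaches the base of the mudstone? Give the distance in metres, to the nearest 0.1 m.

p = sin θ₁/V₁ = sin 10.5°/791 = 2.3039e-04 s/m is conserved through the stack.
Layer 1: θ = 10.50°; offset = 4.4·tan 10.50° = 0.815 m.
Layer 2: sin θ = p·1332 = 0.3069 → θ = 17.87°; offset = 7.6·tan 17.87° = 2.450 m.
Layer 3: sin θ = p·2988 = 0.6884 → θ = 43.50°; offset = 7.1·tan 43.50° = 6.738 m.
Σ offsets = 10.004 m.

10.0 m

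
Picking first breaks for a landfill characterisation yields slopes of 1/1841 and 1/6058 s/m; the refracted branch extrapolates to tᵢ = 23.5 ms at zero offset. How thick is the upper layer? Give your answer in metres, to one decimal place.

θ_c = arcsin(1841/6058) = 17.69°; cos θ_c = 0.9527.
tᵢ = 2h cos θ_c/V₁ ⇒ h = tᵢ·V₁/(2 cos θ_c) = 0.0235·1841/(2·0.9527) = 22.71 m.

22.7 m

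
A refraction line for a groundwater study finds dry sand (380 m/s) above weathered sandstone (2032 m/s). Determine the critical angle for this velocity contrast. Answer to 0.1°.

10.8°

Critical incidence: sin θ_c = V₁/V₂ = 380/2032 = 0.1870.
θ_c = arcsin 0.1870 = 10.78°.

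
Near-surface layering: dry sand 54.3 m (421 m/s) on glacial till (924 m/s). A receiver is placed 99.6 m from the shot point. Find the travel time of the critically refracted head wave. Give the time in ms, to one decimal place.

θ_c = arcsin(V₁/V₂) = arcsin(421/924) = 27.11°, cos θ_c = 0.8902.
Intercept time tᵢ = 2h cos θ_c / V₁ = 2·54.3·0.8902/421 = 0.22963 s.
t = x/V₂ + tᵢ = 99.6/924 + 0.22963 = 0.33742 s.

337.4 ms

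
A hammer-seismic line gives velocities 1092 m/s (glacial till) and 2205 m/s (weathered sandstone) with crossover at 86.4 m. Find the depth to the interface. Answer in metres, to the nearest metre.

25 m

x_cross = 2h·√((V₂+V₁)/(V₂−V₁)) → h = x_cross / (2·√((V₂+V₁)/(V₂−V₁))).
√((V₂+V₁)/(V₂−V₁)) = √((2205+1092)/(2205−1092)) = 1.7211.
h = 86.4 / (2·1.7211) = 25.10 m.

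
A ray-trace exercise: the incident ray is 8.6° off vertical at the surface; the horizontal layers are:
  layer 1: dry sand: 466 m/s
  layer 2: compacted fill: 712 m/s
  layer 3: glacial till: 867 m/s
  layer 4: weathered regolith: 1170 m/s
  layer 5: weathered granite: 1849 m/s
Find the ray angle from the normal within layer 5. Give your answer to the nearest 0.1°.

36.4°

Ray parameter p = sin 8.6° / 466 = 3.2089e-04 s/m.
sin θ_5 = p·V_5 = 3.2089e-04 × 1849 = 0.5933.
θ_5 = arcsin 0.5933 = 36.39°.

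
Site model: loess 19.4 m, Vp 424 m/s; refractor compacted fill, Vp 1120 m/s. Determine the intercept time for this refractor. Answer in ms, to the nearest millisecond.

tᵢ = 2h·√(V₂²−V₁²)/(V₁V₂).
√(V₂²−V₁²) = √(1120²−424²) = 1036.6 m/s.
tᵢ = 2·19.4·1036.6/(424·1120) = 0.08470 s.

85 ms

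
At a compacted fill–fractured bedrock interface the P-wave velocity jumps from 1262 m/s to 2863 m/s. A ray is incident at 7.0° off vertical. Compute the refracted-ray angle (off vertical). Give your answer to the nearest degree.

sin θ₁/V₁ = sin θ₂/V₂ ⇒ sin θ₂ = 2863·sin 7.0°/1262 = 2863·0.1219/1262 = 0.2765.
θ₂ = arcsin 0.2765 = 16.05° from the normal.

16°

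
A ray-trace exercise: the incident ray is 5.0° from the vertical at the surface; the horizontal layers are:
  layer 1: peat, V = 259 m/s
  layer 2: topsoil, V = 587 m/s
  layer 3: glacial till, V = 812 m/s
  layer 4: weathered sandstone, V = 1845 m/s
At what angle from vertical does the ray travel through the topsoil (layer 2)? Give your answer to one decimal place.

11.4°

Ray parameter p = sin 5.0° / 259 = 3.3651e-04 s/m.
sin θ_2 = p·V_2 = 3.3651e-04 × 587 = 0.1975.
θ_2 = 11.39° from the vertical.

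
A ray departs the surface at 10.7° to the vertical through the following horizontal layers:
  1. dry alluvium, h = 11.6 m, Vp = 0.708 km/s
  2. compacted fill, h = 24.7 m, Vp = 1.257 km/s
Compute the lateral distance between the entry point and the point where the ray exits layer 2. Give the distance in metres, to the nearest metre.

Apply Snell's law at each interface; in layer i the horizontal offset is hᵢ·tan θᵢ.
Layer 1: θ = 10.70°; offset = 11.6·tan 10.70° = 2.192 m.
Layer 2: sin θ = 1.257·sin 10.7°/0.708 = 0.3296, θ = 19.25°; offset = 24.7·tan 19.25° = 8.624 m.
Σ offsets = 10.816 m.

11 m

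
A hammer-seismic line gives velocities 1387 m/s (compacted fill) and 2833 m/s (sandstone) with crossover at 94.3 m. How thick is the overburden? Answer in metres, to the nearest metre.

28 m

x_cross = 2h·√((V₂+V₁)/(V₂−V₁)) → h = x_cross / (2·√((V₂+V₁)/(V₂−V₁))).
√((V₂+V₁)/(V₂−V₁)) = √((2833+1387)/(2833−1387)) = 1.7083.
h = 94.3 / (2·1.7083) = 27.60 m.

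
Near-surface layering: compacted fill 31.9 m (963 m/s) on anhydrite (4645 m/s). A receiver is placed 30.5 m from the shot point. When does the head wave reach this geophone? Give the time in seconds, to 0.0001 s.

t = x/V₂ + 2h·√(V₂²−V₁²)/(V₁V₂).
√(V₂²−V₁²) = √(4645²−963²) = 4544.1 m/s; delay term = 2·31.9·4544.1/(963·4645) = 0.06481 s.
t = 30.5/4645 + 0.06481 = 0.07138 s.

0.0714 s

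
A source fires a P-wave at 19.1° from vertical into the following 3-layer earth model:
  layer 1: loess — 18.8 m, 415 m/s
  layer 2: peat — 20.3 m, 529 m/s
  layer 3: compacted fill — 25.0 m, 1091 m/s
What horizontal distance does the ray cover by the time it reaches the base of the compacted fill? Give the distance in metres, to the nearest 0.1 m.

Apply Snell's law at each interface; in layer i the horizontal offset is hᵢ·tan θᵢ.
Layer 1: θ = 19.10°; offset = 18.8·tan 19.10° = 6.510 m.
Layer 2: sin θ = 529·sin 19.1°/415 = 0.4171, θ = 24.65°; offset = 20.3·tan 24.65° = 9.316 m.
Layer 3: sin θ = 1091·sin 19.1°/415 = 0.8602, θ = 59.34°; offset = 25.0·tan 59.34° = 42.176 m.
Total horizontal offset = 58.002 m.

58.0 m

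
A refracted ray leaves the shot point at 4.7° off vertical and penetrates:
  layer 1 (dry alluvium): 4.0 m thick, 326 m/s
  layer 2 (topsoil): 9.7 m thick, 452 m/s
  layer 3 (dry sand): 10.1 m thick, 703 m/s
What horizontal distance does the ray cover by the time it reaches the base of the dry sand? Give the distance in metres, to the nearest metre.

p = sin θ₁/V₁ = sin 4.7°/326 = 2.5135e-04 s/m is conserved through the stack.
Layer 1: θ = 4.70°; offset = 4.0·tan 4.70° = 0.329 m.
Layer 2: sin θ = p·452 = 0.1136 → θ = 6.52°; offset = 9.7·tan 6.52° = 1.109 m.
Layer 3: sin θ = p·703 = 0.1767 → θ = 10.18°; offset = 10.1·tan 10.18° = 1.813 m.
Σ offsets = 3.251 m.

3 m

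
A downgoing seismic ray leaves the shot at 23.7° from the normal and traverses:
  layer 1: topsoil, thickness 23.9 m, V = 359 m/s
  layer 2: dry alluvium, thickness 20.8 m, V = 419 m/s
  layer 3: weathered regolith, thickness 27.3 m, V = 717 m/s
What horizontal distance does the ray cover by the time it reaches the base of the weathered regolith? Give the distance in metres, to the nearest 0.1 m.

58.3 m

p = sin θ₁/V₁ = sin 23.7°/359 = 1.1196e-03 s/m is conserved through the stack.
Layer 1: θ = 23.70°; offset = 23.9·tan 23.70° = 10.491 m.
Layer 2: sin θ = p·419 = 0.4691 → θ = 27.98°; offset = 20.8·tan 27.98° = 11.049 m.
Layer 3: sin θ = p·717 = 0.8028 → θ = 53.40°; offset = 27.3·tan 53.40° = 36.754 m.
Total horizontal offset = 58.295 m.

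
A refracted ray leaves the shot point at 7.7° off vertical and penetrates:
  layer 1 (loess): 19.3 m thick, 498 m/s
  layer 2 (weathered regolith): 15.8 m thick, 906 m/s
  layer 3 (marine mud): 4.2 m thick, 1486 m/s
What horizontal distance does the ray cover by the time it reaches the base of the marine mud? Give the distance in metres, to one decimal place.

p = sin θ₁/V₁ = sin 7.7°/498 = 2.6905e-04 s/m is conserved through the stack.
Layer 1: θ = 7.70°; offset = 19.3·tan 7.70° = 2.609 m.
Layer 2: sin θ = p·906 = 0.2438 → θ = 14.11°; offset = 15.8·tan 14.11° = 3.971 m.
Layer 3: sin θ = p·1486 = 0.3998 → θ = 23.57°; offset = 4.2·tan 23.57° = 1.832 m.
Total horizontal offset = 8.413 m.

8.4 m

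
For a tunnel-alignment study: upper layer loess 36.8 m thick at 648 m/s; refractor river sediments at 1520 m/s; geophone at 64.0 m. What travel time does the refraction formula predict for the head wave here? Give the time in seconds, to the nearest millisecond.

0.145 s

θ_c = arcsin(V₁/V₂) = arcsin(648/1520) = 25.23°, cos θ_c = 0.9046.
Intercept time tᵢ = 2h cos θ_c / V₁ = 2·36.8·0.9046/648 = 0.10274 s.
t = x/V₂ + tᵢ = 64.0/1520 + 0.10274 = 0.14485 s.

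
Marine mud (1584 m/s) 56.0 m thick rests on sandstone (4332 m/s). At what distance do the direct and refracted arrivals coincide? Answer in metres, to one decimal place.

164.3 m

x_cross = 2h·√((V₂+V₁)/(V₂−V₁)).
(V₂+V₁)/(V₂−V₁) = (4332+1584)/(4332−1584) = 2.1528; √ = 1.4673.
x_cross = 2·56.0·1.4673 = 164.33 m.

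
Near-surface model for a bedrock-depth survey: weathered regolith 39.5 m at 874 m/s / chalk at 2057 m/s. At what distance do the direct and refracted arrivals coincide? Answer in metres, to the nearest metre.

124 m

x_cross = 2h·√((V₂+V₁)/(V₂−V₁)).
(V₂+V₁)/(V₂−V₁) = (2057+874)/(2057−874) = 2.4776; √ = 1.5740.
x_cross = 2·39.5·1.5740 = 124.35 m.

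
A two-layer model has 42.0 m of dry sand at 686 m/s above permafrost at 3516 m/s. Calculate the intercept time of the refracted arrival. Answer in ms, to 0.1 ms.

120.1 ms

θ_c = arcsin(V₁/V₂) = arcsin(686/3516) = 11.25°; cos θ_c = 0.9808.
tᵢ = 2h·cos θ_c / V₁ = 2·42.0·0.9808 / 686 = 0.12010 s.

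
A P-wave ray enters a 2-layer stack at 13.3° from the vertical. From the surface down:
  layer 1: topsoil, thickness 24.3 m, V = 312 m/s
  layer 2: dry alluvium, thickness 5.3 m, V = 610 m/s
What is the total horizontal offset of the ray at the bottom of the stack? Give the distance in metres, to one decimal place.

Apply Snell's law at each interface; in layer i the horizontal offset is hᵢ·tan θᵢ.
Layer 1: θ = 13.30°; offset = 24.3·tan 13.30° = 5.744 m.
Layer 2: sin θ = 610·sin 13.3°/312 = 0.4498, θ = 26.73°; offset = 5.3·tan 26.73° = 2.669 m.
Summing the layer offsets gives 8.413 m.

8.4 m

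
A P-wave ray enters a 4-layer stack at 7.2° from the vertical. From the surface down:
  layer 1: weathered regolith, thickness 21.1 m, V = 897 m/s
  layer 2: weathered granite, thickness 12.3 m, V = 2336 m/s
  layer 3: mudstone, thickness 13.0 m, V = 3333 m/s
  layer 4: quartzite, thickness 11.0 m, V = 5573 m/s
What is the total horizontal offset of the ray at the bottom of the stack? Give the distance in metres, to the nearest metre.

Ray parameter p = sin 7.2° / 897 m/s = 1.3972e-04 s/m.
Layer 1: θ = 7.20°; offset = 21.1·tan 7.20° = 2.666 m.
Layer 2: sin θ = p·2336 = 0.3264 → θ = 19.05°; offset = 12.3·tan 19.05° = 4.247 m.
Layer 3: sin θ = p·3333 = 0.4657 → θ = 27.76°; offset = 13.0·tan 27.76° = 6.841 m.
Layer 4: sin θ = p·5573 = 0.7787 → θ = 51.14°; offset = 11.0·tan 51.14° = 13.652 m.
Σ offsets = 27.406 m.

27 m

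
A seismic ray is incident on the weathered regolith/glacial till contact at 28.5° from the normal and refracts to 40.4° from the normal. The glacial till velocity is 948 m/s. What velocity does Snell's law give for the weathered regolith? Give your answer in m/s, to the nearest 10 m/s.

700 m/s

sin 28.5° = 0.4772; sin 40.4° = 0.6481.
V₁ = V₂·(sin θ₁/sin θ₂) = 948·(0.4772/0.6481) = 697.94 m/s.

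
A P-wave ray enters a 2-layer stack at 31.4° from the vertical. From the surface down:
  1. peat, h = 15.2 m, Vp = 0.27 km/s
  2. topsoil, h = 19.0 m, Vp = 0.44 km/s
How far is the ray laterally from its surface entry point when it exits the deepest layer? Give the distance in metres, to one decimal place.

39.8 m

Ray parameter p = sin 31.4° / 0.27 km/s = 1.9297e+00 s/km.
Layer 1: θ = 31.40°; offset = 15.2·tan 31.40° = 9.278 m.
Layer 2: sin θ = p·0.44 = 0.8491 → θ = 58.11°; offset = 19.0·tan 58.11° = 30.535 m.
Summing the layer offsets gives 39.813 m.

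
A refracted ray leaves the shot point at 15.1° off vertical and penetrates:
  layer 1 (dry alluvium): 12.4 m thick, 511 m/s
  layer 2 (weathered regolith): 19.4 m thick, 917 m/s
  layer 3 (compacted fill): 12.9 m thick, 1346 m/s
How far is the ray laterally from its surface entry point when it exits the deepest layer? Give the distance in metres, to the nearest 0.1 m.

25.8 m

Apply Snell's law at each interface; in layer i the horizontal offset is hᵢ·tan θᵢ.
Layer 1: θ = 15.10°; offset = 12.4·tan 15.10° = 3.346 m.
Layer 2: sin θ = 917·sin 15.1°/511 = 0.4675, θ = 27.87°; offset = 19.4·tan 27.87° = 10.259 m.
Layer 3: sin θ = 1346·sin 15.1°/511 = 0.6862, θ = 43.33°; offset = 12.9·tan 43.33° = 12.169 m.
Total horizontal offset = 25.773 m.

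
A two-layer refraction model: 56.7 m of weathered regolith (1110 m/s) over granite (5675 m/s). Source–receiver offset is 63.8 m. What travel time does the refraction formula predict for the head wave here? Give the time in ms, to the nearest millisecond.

111 ms

θ_c = arcsin(V₁/V₂) = arcsin(1110/5675) = 11.28°, cos θ_c = 0.9807.
Intercept time tᵢ = 2h cos θ_c / V₁ = 2·56.7·0.9807/1110 = 0.10019 s.
t = x/V₂ + tᵢ = 63.8/5675 + 0.10019 = 0.11143 s.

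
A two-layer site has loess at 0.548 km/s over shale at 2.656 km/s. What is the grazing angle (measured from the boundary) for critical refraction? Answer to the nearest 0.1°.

At critical incidence the refracted ray runs along the interface (θ₂ = 90°), so sin θ_c = V₁/V₂.
θ_c = arcsin(0.548/2.656) = arcsin 0.2063 = 11.91°.
Measured from the interface: 90° − 11.91° = 78.09°.

78.1°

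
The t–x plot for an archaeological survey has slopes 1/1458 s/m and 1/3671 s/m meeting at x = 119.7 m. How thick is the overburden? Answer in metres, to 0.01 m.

x_cross = 2h·√((V₂+V₁)/(V₂−V₁)) → h = x_cross / (2·√((V₂+V₁)/(V₂−V₁))).
√((V₂+V₁)/(V₂−V₁)) = √((3671+1458)/(3671−1458)) = 1.5224.
h = 119.7 / (2·1.5224) = 39.31 m.

39.31 m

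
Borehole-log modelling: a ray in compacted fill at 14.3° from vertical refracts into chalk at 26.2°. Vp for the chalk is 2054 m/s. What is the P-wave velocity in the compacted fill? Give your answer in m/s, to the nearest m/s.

1149 m/s

sin 14.3° = 0.2470; sin 26.2° = 0.4415.
V₁ = V₂·(sin θ₁/sin θ₂) = 2054·(0.2470/0.4415) = 1149.10 m/s.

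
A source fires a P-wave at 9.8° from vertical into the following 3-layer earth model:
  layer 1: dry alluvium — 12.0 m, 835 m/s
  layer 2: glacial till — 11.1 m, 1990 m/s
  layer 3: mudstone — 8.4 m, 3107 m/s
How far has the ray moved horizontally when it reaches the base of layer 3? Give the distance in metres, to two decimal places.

Apply Snell's law at each interface; in layer i the horizontal offset is hᵢ·tan θᵢ.
Layer 1: θ = 9.80°; offset = 12.0·tan 9.80° = 2.0728 m.
Layer 2: sin θ = 1990·sin 9.8°/835 = 0.4056, θ = 23.93°; offset = 11.1·tan 23.93° = 4.9262 m.
Layer 3: sin θ = 3107·sin 9.8°/835 = 0.6333, θ = 39.30°; offset = 8.4·tan 39.30° = 6.8746 m.
Total horizontal offset = 13.8736 m.

13.87 m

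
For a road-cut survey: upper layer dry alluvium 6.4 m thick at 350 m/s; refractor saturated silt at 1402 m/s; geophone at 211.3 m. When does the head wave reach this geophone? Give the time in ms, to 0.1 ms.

t = x/V₂ + 2h·√(V₂²−V₁²)/(V₁V₂).
√(V₂²−V₁²) = √(1402²−350²) = 1357.6 m/s; delay term = 2·6.4·1357.6/(350·1402) = 0.03541 s.
t = 211.3/1402 + 0.03541 = 0.18613 s.

186.1 ms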